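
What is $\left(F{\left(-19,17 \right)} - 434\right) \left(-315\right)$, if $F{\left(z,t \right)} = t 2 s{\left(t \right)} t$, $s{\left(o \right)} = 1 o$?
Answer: $-2958480$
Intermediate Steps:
$s{\left(o \right)} = o$
$F{\left(z,t \right)} = 2 t^{3}$ ($F{\left(z,t \right)} = t 2 t t = 2 t^{2} t = 2 t^{3}$)
$\left(F{\left(-19,17 \right)} - 434\right) \left(-315\right) = \left(2 \cdot 17^{3} - 434\right) \left(-315\right) = \left(2 \cdot 4913 - 434\right) \left(-315\right) = \left(9826 - 434\right) \left(-315\right) = 9392 \left(-315\right) = -2958480$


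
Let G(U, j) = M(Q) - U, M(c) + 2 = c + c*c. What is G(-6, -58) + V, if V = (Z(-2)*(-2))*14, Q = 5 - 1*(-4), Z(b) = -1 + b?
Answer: 178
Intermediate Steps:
Q = 9 (Q = 5 + 4 = 9)
M(c) = -2 + c + c² (M(c) = -2 + (c + c*c) = -2 + (c + c²) = -2 + c + c²)
G(U, j) = 88 - U (G(U, j) = (-2 + 9 + 9²) - U = (-2 + 9 + 81) - U = 88 - U)
V = 84 (V = ((-1 - 2)*(-2))*14 = -3*(-2)*14 = 6*14 = 84)
G(-6, -58) + V = (88 - 1*(-6)) + 84 = (88 + 6) + 84 = 94 + 84 = 178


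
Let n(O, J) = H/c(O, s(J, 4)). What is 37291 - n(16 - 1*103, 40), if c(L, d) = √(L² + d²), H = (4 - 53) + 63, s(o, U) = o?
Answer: 37291 - 14*√9169/9169 ≈ 37291.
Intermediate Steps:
H = 14 (H = -49 + 63 = 14)
n(O, J) = 14/√(J² + O²) (n(O, J) = 14/(√(O² + J²)) = 14/(√(J² + O²)) = 14/√(J² + O²))
37291 - n(16 - 1*103, 40) = 37291 - 14/√(40² + (16 - 1*103)²) = 37291 - 14/√(1600 + (16 - 103)²) = 37291 - 14/√(1600 + (-87)²) = 37291 - 14/√(1600 + 7569) = 37291 - 14/√9169 = 37291 - 14*√9169/9169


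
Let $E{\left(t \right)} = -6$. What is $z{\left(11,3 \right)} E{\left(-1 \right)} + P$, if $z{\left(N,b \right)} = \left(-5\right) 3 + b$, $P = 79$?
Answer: $151$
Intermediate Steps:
$z{\left(N,b \right)} = -15 + b$
$z{\left(11,3 \right)} E{\left(-1 \right)} + P = \left(-15 + 3\right) \left(-6\right) + 79 = \left(-12\right) \left(-6\right) + 79 = 72 + 79 = 151$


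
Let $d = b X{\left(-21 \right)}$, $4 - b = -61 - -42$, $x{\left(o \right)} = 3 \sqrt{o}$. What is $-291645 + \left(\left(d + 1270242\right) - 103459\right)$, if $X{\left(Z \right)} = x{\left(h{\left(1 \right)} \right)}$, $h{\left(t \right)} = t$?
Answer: $875207$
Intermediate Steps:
$X{\left(Z \right)} = 3$ ($X{\left(Z \right)} = 3 \sqrt{1} = 3 \cdot 1 = 3$)
$b = 23$ ($b = 4 - \left(-61 - -42\right) = 4 - \left(-61 + 42\right) = 4 - -19 = 4 + 19 = 23$)
$d = 69$ ($d = 23 \cdot 3 = 69$)
$-291645 + \left(\left(d + 1270242\right) - 103459\right) = -291645 + \left(\left(69 + 1270242\right) - 103459\right) = -291645 + \left(1270311 - 103459\right) = -291645 + 1166852 = 875207$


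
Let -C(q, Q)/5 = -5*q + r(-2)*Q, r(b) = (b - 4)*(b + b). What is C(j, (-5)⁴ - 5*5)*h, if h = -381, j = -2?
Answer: 27451050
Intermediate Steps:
r(b) = 2*b*(-4 + b) (r(b) = (-4 + b)*(2*b) = 2*b*(-4 + b))
C(q, Q) = -120*Q + 25*q (C(q, Q) = -5*(-5*q + (2*(-2)*(-4 - 2))*Q) = -5*(-5*q + (2*(-2)*(-6))*Q) = -5*(-5*q + 24*Q) = -120*Q + 25*q)
C(j, (-5)⁴ - 5*5)*h = (-120*((-5)⁴ - 5*5) + 25*(-2))*(-381) = (-120*(625 - 25) - 50)*(-381) = (-120*600 - 50)*(-381) = (-72000 - 50)*(-381) = -72050*(-381) = 27451050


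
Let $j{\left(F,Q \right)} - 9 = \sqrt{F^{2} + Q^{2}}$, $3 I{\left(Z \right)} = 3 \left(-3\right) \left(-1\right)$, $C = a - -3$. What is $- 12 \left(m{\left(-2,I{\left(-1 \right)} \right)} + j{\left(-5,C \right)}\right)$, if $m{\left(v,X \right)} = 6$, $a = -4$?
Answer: $-180 - 12 \sqrt{26} \approx -241.19$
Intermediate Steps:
$C = -1$ ($C = -4 - -3 = -4 + 3 = -1$)
$I{\left(Z \right)} = 3$ ($I{\left(Z \right)} = \frac{3 \left(-3\right) \left(-1\right)}{3} = \frac{\left(-9\right) \left(-1\right)}{3} = \frac{1}{3} \cdot 9 = 3$)
$j{\left(F,Q \right)} = 9 + \sqrt{F^{2} + Q^{2}}$
$- 12 \left(m{\left(-2,I{\left(-1 \right)} \right)} + j{\left(-5,C \right)}\right) = - 12 \left(6 + \left(9 + \sqrt{\left(-5\right)^{2} + \left(-1\right)^{2}}\right)\right) = - 12 \left(6 + \left(9 + \sqrt{25 + 1}\right)\right) = - 12 \left(6 + \left(9 + \sqrt{26}\right)\right) = - 12 \left(15 + \sqrt{26}\right) = -180 - 12 \sqrt{26}$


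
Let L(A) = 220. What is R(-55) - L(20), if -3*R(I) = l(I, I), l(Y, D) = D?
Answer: -605/3 ≈ -201.67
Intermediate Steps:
R(I) = -I/3
R(-55) - L(20) = -⅓*(-55) - 1*220 = 55/3 - 220 = -605/3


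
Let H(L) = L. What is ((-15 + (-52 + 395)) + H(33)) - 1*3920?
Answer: -3559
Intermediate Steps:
((-15 + (-52 + 395)) + H(33)) - 1*3920 = ((-15 + (-52 + 395)) + 33) - 1*3920 = ((-15 + 343) + 33) - 3920 = (328 + 33) - 3920 = 361 - 3920 = -3559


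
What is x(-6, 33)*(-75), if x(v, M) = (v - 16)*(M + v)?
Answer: 44550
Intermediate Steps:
x(v, M) = (-16 + v)*(M + v)
x(-6, 33)*(-75) = ((-6)² - 16*33 - 16*(-6) + 33*(-6))*(-75) = (36 - 528 + 96 - 198)*(-75) = -594*(-75) = 44550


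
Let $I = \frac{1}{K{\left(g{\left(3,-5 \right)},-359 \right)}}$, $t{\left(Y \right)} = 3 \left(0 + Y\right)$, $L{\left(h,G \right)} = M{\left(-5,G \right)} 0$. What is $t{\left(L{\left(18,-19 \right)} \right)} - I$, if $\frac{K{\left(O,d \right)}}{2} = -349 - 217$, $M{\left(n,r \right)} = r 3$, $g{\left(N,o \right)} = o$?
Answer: $\frac{1}{1132} \approx 0.00088339$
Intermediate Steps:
$M{\left(n,r \right)} = 3 r$
$K{\left(O,d \right)} = -1132$ ($K{\left(O,d \right)} = 2 \left(-349 - 217\right) = 2 \left(-566\right) = -1132$)
$L{\left(h,G \right)} = 0$ ($L{\left(h,G \right)} = 3 G 0 = 0$)
$t{\left(Y \right)} = 3 Y$
$I = - \frac{1}{1132}$ ($I = \frac{1}{-1132} = - \frac{1}{1132} \approx -0.00088339$)
$t{\left(L{\left(18,-19 \right)} \right)} - I = 3 \cdot 0 - - \frac{1}{1132} = 0 + \frac{1}{1132} = \frac{1}{1132}$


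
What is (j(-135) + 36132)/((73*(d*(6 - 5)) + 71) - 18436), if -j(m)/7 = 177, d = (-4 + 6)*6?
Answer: -34893/17489 ≈ -1.9951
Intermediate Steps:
d = 12 (d = 2*6 = 12)
j(m) = -1239 (j(m) = -7*177 = -1239)
(j(-135) + 36132)/((73*(d*(6 - 5)) + 71) - 18436) = (-1239 + 36132)/((73*(12*(6 - 5)) + 71) - 18436) = 34893/((73*(12*1) + 71) - 18436) = 34893/((73*12 + 71) - 18436) = 34893/((876 + 71) - 18436) = 34893/(947 - 18436) = 34893/(-17489) = 34893*(-1/17489) = -34893/17489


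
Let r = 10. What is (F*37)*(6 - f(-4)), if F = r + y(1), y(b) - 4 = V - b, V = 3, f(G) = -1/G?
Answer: 3404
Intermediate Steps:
y(b) = 7 - b (y(b) = 4 + (3 - b) = 7 - b)
F = 16 (F = 10 + (7 - 1*1) = 10 + (7 - 1) = 10 + 6 = 16)
(F*37)*(6 - f(-4)) = (16*37)*(6 - (-1)/(-4)) = 592*(6 - (-1)*(-1)/4) = 592*(6 - 1*1/4) = 592*(6 - 1/4) = 592*(23/4) = 3404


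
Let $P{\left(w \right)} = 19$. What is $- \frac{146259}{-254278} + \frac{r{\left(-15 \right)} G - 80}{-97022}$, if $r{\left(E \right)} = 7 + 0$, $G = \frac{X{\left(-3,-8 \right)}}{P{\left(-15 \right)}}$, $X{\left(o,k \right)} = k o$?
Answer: $\frac{134980128559}{234370321102} \approx 0.57593$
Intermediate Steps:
$G = \frac{24}{19}$ ($G = \frac{\left(-8\right) \left(-3\right)}{19} = 24 \cdot \frac{1}{19} = \frac{24}{19} \approx 1.2632$)
$r{\left(E \right)} = 7$
$- \frac{146259}{-254278} + \frac{r{\left(-15 \right)} G - 80}{-97022} = - \frac{146259}{-254278} + \frac{7 \cdot \frac{24}{19} - 80}{-97022} = \left(-146259\right) \left(- \frac{1}{254278}\right) + \left(\frac{168}{19} - 80\right) \left(- \frac{1}{97022}\right) = \frac{146259}{254278} - - \frac{676}{921709} = \frac{146259}{254278} + \frac{676}{921709} = \frac{134980128559}{234370321102}$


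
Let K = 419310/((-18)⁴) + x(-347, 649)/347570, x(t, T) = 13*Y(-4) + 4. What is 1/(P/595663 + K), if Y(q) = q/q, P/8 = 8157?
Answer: 201237620420520/825867593316727 ≈ 0.24367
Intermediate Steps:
P = 65256 (P = 8*8157 = 65256)
Y(q) = 1
x(t, T) = 17 (x(t, T) = 13*1 + 4 = 13 + 4 = 17)
K = 1349457049/337838040 (K = 419310/((-18)⁴) + 17/347570 = 419310/104976 + 17*(1/347570) = 419310*(1/104976) + 17/347570 = 7765/1944 + 17/347570 = 1349457049/337838040 ≈ 3.9944)
1/(P/595663 + K) = 1/(65256/595663 + 1349457049/337838040) = 1/(825867593316727/201237620420520) = 201237620420520/825867593316727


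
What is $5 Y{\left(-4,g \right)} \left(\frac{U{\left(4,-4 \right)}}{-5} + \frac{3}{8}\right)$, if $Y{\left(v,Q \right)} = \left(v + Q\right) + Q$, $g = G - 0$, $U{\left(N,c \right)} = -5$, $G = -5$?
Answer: $- \frac{385}{4} \approx -96.25$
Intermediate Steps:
$g = -5$ ($g = -5 - 0 = -5 + 0 = -5$)
$Y{\left(v,Q \right)} = v + 2 Q$ ($Y{\left(v,Q \right)} = \left(Q + v\right) + Q = v + 2 Q$)
$5 Y{\left(-4,g \right)} \left(\frac{U{\left(4,-4 \right)}}{-5} + \frac{3}{8}\right) = 5 \left(-4 + 2 \left(-5\right)\right) \left(- \frac{5}{-5} + \frac{3}{8}\right) = 5 \left(-4 - 10\right) \left(\left(-5\right) \left(- \frac{1}{5}\right) + 3 \cdot \frac{1}{8}\right) = 5 \left(-14\right) \left(1 + \frac{3}{8}\right) = \left(-70\right) \frac{11}{8} = - \frac{385}{4}$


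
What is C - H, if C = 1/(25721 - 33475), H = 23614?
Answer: -183102957/7754 ≈ -23614.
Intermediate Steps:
C = -1/7754 (C = 1/(-7754) = -1/7754 ≈ -0.00012897)
C - H = -1/7754 - 1*23614 = -1/7754 - 23614 = -183102957/7754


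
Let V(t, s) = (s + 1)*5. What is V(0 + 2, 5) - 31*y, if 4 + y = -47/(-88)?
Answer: 12095/88 ≈ 137.44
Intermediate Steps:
y = -305/88 (y = -4 - 47/(-88) = -4 - 47*(-1/88) = -4 + 47/88 = -305/88 ≈ -3.4659)
V(t, s) = 5 + 5*s (V(t, s) = (1 + s)*5 = 5 + 5*s)
V(0 + 2, 5) - 31*y = (5 + 5*5) - 31*(-305/88) = (5 + 25) + 9455/88 = 30 + 9455/88 = 12095/88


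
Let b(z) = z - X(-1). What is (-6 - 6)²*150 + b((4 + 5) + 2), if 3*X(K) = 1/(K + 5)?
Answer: 259331/12 ≈ 21611.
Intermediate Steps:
X(K) = 1/(3*(5 + K)) (X(K) = 1/(3*(K + 5)) = 1/(3*(5 + K)))
b(z) = -1/12 + z (b(z) = z - 1/(3*(5 - 1)) = z - 1/(3*4) = z - 1*1/12 = z - 1/12 = -1/12 + z)
(-6 - 6)²*150 + b((4 + 5) + 2) = (-6 - 6)²*150 + (-1/12 + ((4 + 5) + 2)) = (-12)²*150 + (-1/12 + (9 + 2)) = 144*150 + (-1/12 + 11) = 21600 + 131/12 = 259331/12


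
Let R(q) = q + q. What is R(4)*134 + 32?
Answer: 1104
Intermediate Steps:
R(q) = 2*q
R(4)*134 + 32 = (2*4)*134 + 32 = 8*134 + 32 = 1072 + 32 = 1104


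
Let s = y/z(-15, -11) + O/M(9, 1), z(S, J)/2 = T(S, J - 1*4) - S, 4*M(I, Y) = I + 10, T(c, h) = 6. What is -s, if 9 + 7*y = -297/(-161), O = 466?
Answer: -14701448/149891 ≈ -98.081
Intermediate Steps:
M(I, Y) = 5/2 + I/4 (M(I, Y) = (I + 10)/4 = (10 + I)/4 = 5/2 + I/4)
z(S, J) = 12 - 2*S (z(S, J) = 2*(6 - S) = 12 - 2*S)
y = -1152/1127 (y = -9/7 + (-297/(-161))/7 = -9/7 + (-297*(-1/161))/7 = -9/7 + (1/7)*(297/161) = -9/7 + 297/1127 = -1152/1127 ≈ -1.0222)
s = 14701448/149891 (s = -1152/(1127*(12 - 2*(-15))) + 466/(5/2 + (1/4)*9) = -1152/(1127*(12 + 30)) + 466/(5/2 + 9/4) = -1152/1127/42 + 466/(19/4) = -1152/1127*1/42 + 466*(4/19) = -192/7889 + 1864/19 = 14701448/149891 ≈ 98.081)
-s = -1*14701448/149891 = -14701448/149891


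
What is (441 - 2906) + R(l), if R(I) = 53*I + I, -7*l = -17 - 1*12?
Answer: -15689/7 ≈ -2241.3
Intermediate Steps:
l = 29/7 (l = -(-17 - 1*12)/7 = -(-17 - 12)/7 = -1/7*(-29) = 29/7 ≈ 4.1429)
R(I) = 54*I
(441 - 2906) + R(l) = (441 - 2906) + 54*(29/7) = -2465 + 1566/7 = -15689/7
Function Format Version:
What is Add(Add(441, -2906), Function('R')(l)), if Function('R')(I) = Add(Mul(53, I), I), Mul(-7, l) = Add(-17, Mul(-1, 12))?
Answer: Rational(-15689, 7) ≈ -2241.3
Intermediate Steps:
l = Rational(29, 7) (l = Mul(Rational(-1, 7), Add(-17, Mul(-1, 12))) = Mul(Rational(-1, 7), Add(-17, -12)) = Mul(Rational(-1, 7), -29) = Rational(29, 7) ≈ 4.1429)
Function('R')(I) = Mul(54, I)
Add(Add(441, -2906), Function('R')(l)) = Add(Add(441, -2906), Mul(54, Rational(29, 7))) = Add(-2465, Rational(1566, 7)) = Rational(-15689, 7)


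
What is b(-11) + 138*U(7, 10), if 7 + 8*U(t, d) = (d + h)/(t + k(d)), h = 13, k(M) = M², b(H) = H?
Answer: -27401/214 ≈ -128.04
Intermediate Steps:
U(t, d) = -7/8 + (13 + d)/(8*(t + d²)) (U(t, d) = -7/8 + ((d + 13)/(t + d²))/8 = -7/8 + ((13 + d)/(t + d²))/8 = -7/8 + (13 + d)/(8*(t + d²)))
b(-11) + 138*U(7, 10) = -11 + 138*((13 + 10 - 7*7 - 7*10²)/(8*(7 + 10²))) = -11 + 138*((13 + 10 - 49 - 7*100)/(8*(7 + 100))) = -11 + 138*((⅛)*(13 + 10 - 49 - 700)/107) = -11 + 138*((⅛)*(1/107)*(-726)) = -11 + 138*(-363/428) = -11 - 25047/214 = -27401/214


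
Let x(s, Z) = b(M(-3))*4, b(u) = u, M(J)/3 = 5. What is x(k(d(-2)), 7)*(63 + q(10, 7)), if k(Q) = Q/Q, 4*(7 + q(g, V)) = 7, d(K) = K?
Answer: 3465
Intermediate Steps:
M(J) = 15 (M(J) = 3*5 = 15)
q(g, V) = -21/4 (q(g, V) = -7 + (1/4)*7 = -7 + 7/4 = -21/4)
k(Q) = 1
x(s, Z) = 60 (x(s, Z) = 15*4 = 60)
x(k(d(-2)), 7)*(63 + q(10, 7)) = 60*(63 - 21/4) = 60*(231/4) = 3465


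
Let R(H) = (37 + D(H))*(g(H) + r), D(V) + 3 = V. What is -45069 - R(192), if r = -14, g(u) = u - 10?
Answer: -83037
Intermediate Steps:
g(u) = -10 + u
D(V) = -3 + V
R(H) = (-24 + H)*(34 + H) (R(H) = (37 + (-3 + H))*((-10 + H) - 14) = (34 + H)*(-24 + H) = (-24 + H)*(34 + H))
-45069 - R(192) = -45069 - (-816 + 192² + 10*192) = -45069 - (-816 + 36864 + 1920) = -45069 - 1*37968 = -45069 - 37968 = -83037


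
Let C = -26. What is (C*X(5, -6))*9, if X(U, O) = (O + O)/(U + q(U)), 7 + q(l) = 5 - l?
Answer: -1404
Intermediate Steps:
q(l) = -2 - l (q(l) = -7 + (5 - l) = -2 - l)
X(U, O) = -O (X(U, O) = (O + O)/(U + (-2 - U)) = (2*O)/(-2) = (2*O)*(-½) = -O)
(C*X(5, -6))*9 = -(-26)*(-6)*9 = -26*6*9 = -156*9 = -1404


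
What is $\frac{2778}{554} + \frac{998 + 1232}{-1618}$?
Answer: $\frac{814846}{224093} \approx 3.6362$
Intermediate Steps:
$\frac{2778}{554} + \frac{998 + 1232}{-1618} = 2778 \cdot \frac{1}{554} + 2230 \left(- \frac{1}{1618}\right) = \frac{1389}{277} - \frac{1115}{809} = \frac{814846}{224093}$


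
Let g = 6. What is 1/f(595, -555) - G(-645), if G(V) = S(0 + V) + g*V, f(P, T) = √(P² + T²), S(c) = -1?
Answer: 3871 + √26482/132410 ≈ 3871.0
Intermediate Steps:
G(V) = -1 + 6*V
1/f(595, -555) - G(-645) = 1/(√(595² + (-555)²)) - (-1 + 6*(-645)) = 1/(√(354025 + 308025)) - (-1 - 3870) = 1/(√662050) - 1*(-3871) = 1/(5*√26482) + 3871 = √26482/132410 + 3871 = 3871 + √26482/132410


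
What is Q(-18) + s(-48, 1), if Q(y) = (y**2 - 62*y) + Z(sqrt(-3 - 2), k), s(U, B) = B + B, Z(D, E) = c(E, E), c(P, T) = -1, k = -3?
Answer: 1441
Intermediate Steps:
Z(D, E) = -1
s(U, B) = 2*B
Q(y) = -1 + y**2 - 62*y (Q(y) = (y**2 - 62*y) - 1 = -1 + y**2 - 62*y)
Q(-18) + s(-48, 1) = (-1 + (-18)**2 - 62*(-18)) + 2*1 = (-1 + 324 + 1116) + 2 = 1439 + 2 = 1441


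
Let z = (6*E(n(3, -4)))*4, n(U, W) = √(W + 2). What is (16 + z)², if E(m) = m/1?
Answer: -896 + 768*I*√2 ≈ -896.0 + 1086.1*I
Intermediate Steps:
n(U, W) = √(2 + W)
E(m) = m (E(m) = m*1 = m)
z = 24*I*√2 (z = (6*√(2 - 4))*4 = (6*√(-2))*4 = (6*(I*√2))*4 = (6*I*√2)*4 = 24*I*√2 ≈ 33.941*I)
(16 + z)² = (16 + 24*I*√2)²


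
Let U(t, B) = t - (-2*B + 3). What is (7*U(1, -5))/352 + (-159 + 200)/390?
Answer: -2291/17160 ≈ -0.13351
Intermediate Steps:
U(t, B) = -3 + t + 2*B (U(t, B) = t - (3 - 2*B) = t + (-3 + 2*B) = -3 + t + 2*B)
(7*U(1, -5))/352 + (-159 + 200)/390 = (7*(-3 + 1 + 2*(-5)))/352 + (-159 + 200)/390 = (7*(-3 + 1 - 10))*(1/352) + 41*(1/390) = (7*(-12))*(1/352) + 41/390 = -84*1/352 + 41/390 = -21/88 + 41/390 = -2291/17160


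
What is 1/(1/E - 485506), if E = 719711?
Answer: -719711/349424008765 ≈ -2.0597e-6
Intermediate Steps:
1/(1/E - 485506) = 1/(1/719711 - 485506) = 1/(-349424008765/719711) = -719711/349424008765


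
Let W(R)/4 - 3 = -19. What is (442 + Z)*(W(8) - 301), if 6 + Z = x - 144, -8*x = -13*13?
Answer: -914325/8 ≈ -1.1429e+5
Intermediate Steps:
W(R) = -64 (W(R) = 12 + 4*(-19) = 12 - 76 = -64)
x = 169/8 (x = -(-13)*13/8 = -⅛*(-169) = 169/8 ≈ 21.125)
Z = -1031/8 (Z = -6 + (169/8 - 144) = -6 - 983/8 = -1031/8 ≈ -128.88)
(442 + Z)*(W(8) - 301) = (442 - 1031/8)*(-64 - 301) = (2505/8)*(-365) = -914325/8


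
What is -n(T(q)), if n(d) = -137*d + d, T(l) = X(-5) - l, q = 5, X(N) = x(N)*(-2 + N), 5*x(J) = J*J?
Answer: -5440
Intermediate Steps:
x(J) = J²/5 (x(J) = (J*J)/5 = J²/5)
X(N) = N²*(-2 + N)/5 (X(N) = (N²/5)*(-2 + N) = N²*(-2 + N)/5)
T(l) = -35 - l (T(l) = (⅕)*(-5)²*(-2 - 5) - l = (⅕)*25*(-7) - l = -35 - l)
n(d) = -136*d
-n(T(q)) = -(-136)*(-35 - 1*5) = -(-136)*(-35 - 5) = -(-136)*(-40) = -1*5440 = -5440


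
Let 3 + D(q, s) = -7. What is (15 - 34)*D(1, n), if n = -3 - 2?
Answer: 190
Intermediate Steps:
n = -5
D(q, s) = -10 (D(q, s) = -3 - 7 = -10)
(15 - 34)*D(1, n) = (15 - 34)*(-10) = -19*(-10) = 190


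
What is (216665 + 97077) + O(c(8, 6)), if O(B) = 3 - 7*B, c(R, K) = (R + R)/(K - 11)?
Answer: 1568837/5 ≈ 3.1377e+5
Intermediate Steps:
c(R, K) = 2*R/(-11 + K) (c(R, K) = (2*R)/(-11 + K) = 2*R/(-11 + K))
(216665 + 97077) + O(c(8, 6)) = (216665 + 97077) + (3 - 14*8/(-11 + 6)) = 313742 + (3 - 14*8/(-5)) = 313742 + (3 - 14*8*(-1)/5) = 313742 + (3 - 7*(-16/5)) = 313742 + (3 + 112/5) = 313742 + 127/5 = 1568837/5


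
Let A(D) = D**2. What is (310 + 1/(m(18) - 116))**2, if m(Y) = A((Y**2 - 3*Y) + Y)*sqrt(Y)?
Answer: 92106063802438048828694809/958439789821866847504 + 74627752643004384*sqrt(2)/59902486863866677969 ≈ 96100.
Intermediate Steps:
m(Y) = sqrt(Y)*(Y**2 - 2*Y)**2 (m(Y) = ((Y**2 - 3*Y) + Y)**2*sqrt(Y) = (Y**2 - 2*Y)**2*sqrt(Y) = sqrt(Y)*(Y**2 - 2*Y)**2)
(310 + 1/(m(18) - 116))**2 = (310 + 1/(18**(5/2)*(-2 + 18)**2 - 116))**2 = (310 + 1/((972*sqrt(2))*16**2 - 116))**2 = (310 + 1/((972*sqrt(2))*256 - 116))**2 = (310 + 1/(248832*sqrt(2) - 116))**2 = (310 + 1/(-116 + 248832*sqrt(2)))**2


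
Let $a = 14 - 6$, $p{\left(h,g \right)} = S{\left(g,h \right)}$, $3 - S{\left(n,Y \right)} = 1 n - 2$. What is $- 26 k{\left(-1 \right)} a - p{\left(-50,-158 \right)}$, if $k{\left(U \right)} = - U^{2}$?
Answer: $45$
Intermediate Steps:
$S{\left(n,Y \right)} = 5 - n$ ($S{\left(n,Y \right)} = 3 - \left(1 n - 2\right) = 3 - \left(n - 2\right) = 3 - \left(-2 + n\right) = 5 - n$)
$p{\left(h,g \right)} = 5 - g$
$a = 8$ ($a = 14 - 6 = 8$)
$- 26 k{\left(-1 \right)} a - p{\left(-50,-158 \right)} = - 26 \left(- \left(-1\right)^{2}\right) 8 - \left(5 - -158\right) = - 26 \left(\left(-1\right) 1\right) 8 - \left(5 + 158\right) = \left(-26\right) \left(-1\right) 8 - 163 = 26 \cdot 8 - 163 = 208 - 163 = 45$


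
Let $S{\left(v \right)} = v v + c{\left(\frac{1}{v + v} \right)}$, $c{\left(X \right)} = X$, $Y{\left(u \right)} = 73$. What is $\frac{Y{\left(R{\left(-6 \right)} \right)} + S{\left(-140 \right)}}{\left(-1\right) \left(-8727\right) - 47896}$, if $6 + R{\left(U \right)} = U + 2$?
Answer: $- \frac{5508439}{10967320} \approx -0.50226$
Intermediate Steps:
$R{\left(U \right)} = -4 + U$ ($R{\left(U \right)} = -6 + \left(U + 2\right) = -6 + \left(2 + U\right) = -4 + U$)
$S{\left(v \right)} = v^{2} + \frac{1}{2 v}$ ($S{\left(v \right)} = v v + \frac{1}{v + v} = v^{2} + \frac{1}{2 v}$)
$\frac{Y{\left(R{\left(-6 \right)} \right)} + S{\left(-140 \right)}}{\left(-1\right) \left(-8727\right) - 47896} = \frac{73 + \frac{\frac{1}{2} + \left(-140\right)^{3}}{-140}}{\left(-1\right) \left(-8727\right) - 47896} = \frac{73 - \frac{\frac{1}{2} - 2744000}{140}}{8727 - 47896} = \frac{73 - - \frac{5487999}{280}}{-39169} = \left(73 + \frac{5487999}{280}\right) \left(- \frac{1}{39169}\right) = \frac{5508439}{280} \left(- \frac{1}{39169}\right) = - \frac{5508439}{10967320}$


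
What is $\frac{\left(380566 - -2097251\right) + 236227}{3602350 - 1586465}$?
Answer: $\frac{2714044}{2015885} \approx 1.3463$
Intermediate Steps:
$\frac{\left(380566 - -2097251\right) + 236227}{3602350 - 1586465} = \frac{\left(380566 + 2097251\right) + 236227}{2015885} = \left(2477817 + 236227\right) \frac{1}{2015885} = 2714044 \cdot \frac{1}{2015885} = \frac{2714044}{2015885}$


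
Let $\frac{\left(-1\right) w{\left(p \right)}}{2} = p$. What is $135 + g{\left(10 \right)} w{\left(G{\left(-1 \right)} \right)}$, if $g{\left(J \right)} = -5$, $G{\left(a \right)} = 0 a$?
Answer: $135$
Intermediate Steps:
$G{\left(a \right)} = 0$
$w{\left(p \right)} = - 2 p$
$135 + g{\left(10 \right)} w{\left(G{\left(-1 \right)} \right)} = 135 - 5 \left(\left(-2\right) 0\right) = 135 - 0 = 135 + 0 = 135$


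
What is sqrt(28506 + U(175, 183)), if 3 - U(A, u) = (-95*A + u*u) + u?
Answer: sqrt(11462) ≈ 107.06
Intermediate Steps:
U(A, u) = 3 - u - u**2 + 95*A (U(A, u) = 3 - ((-95*A + u*u) + u) = 3 - ((-95*A + u**2) + u) = 3 - ((u**2 - 95*A) + u) = 3 - (u + u**2 - 95*A) = 3 + (-u - u**2 + 95*A) = 3 - u - u**2 + 95*A)
sqrt(28506 + U(175, 183)) = sqrt(28506 + (3 - 1*183 - 1*183**2 + 95*175)) = sqrt(28506 + (3 - 183 - 1*33489 + 16625)) = sqrt(28506 + (3 - 183 - 33489 + 16625)) = sqrt(28506 - 17044) = sqrt(11462)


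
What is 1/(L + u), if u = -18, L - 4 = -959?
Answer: -1/973 ≈ -0.0010277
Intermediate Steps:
L = -955 (L = 4 - 959 = -955)
1/(L + u) = 1/(-955 - 18) = 1/(-973) = -1/973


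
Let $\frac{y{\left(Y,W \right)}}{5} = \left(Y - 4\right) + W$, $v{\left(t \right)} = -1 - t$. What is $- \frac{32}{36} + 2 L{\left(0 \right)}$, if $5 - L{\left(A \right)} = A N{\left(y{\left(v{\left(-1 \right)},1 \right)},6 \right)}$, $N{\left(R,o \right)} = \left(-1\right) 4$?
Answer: $\frac{82}{9} \approx 9.1111$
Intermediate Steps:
$y{\left(Y,W \right)} = -20 + 5 W + 5 Y$ ($y{\left(Y,W \right)} = 5 \left(\left(Y - 4\right) + W\right) = 5 \left(\left(-4 + Y\right) + W\right) = 5 \left(-4 + W + Y\right) = -20 + 5 W + 5 Y$)
$N{\left(R,o \right)} = -4$
$L{\left(A \right)} = 5 + 4 A$ ($L{\left(A \right)} = 5 - A \left(-4\right) = 5 - - 4 A = 5 + 4 A$)
$- \frac{32}{36} + 2 L{\left(0 \right)} = - \frac{32}{36} + 2 \left(5 + 4 \cdot 0\right) = \left(-32\right) \frac{1}{36} + 2 \left(5 + 0\right) = - \frac{8}{9} + 2 \cdot 5 = - \frac{8}{9} + 10 = \frac{82}{9}$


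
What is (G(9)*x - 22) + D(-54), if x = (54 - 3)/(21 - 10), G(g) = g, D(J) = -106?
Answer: -949/11 ≈ -86.273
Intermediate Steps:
x = 51/11 ≈ 4.6364
(G(9)*x - 22) + D(-54) = (9*(51/11) - 22) - 106 = (459/11 - 22) - 106 = 217/11 - 106 = -949/11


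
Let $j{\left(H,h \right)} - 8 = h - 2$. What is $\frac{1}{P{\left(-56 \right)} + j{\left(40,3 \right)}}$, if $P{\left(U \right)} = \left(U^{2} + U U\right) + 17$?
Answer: $\frac{1}{6298} \approx 0.00015878$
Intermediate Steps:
$j{\left(H,h \right)} = 6 + h$ ($j{\left(H,h \right)} = 8 + \left(h - 2\right) = 8 + \left(-2 + h\right) = 6 + h$)
$P{\left(U \right)} = 17 + 2 U^{2}$ ($P{\left(U \right)} = \left(U^{2} + U^{2}\right) + 17 = 2 U^{2} + 17 = 17 + 2 U^{2}$)
$\frac{1}{P{\left(-56 \right)} + j{\left(40,3 \right)}} = \frac{1}{\left(17 + 2 \left(-56\right)^{2}\right) + \left(6 + 3\right)} = \frac{1}{\left(17 + 2 \cdot 3136\right) + 9} = \frac{1}{\left(17 + 6272\right) + 9} = \frac{1}{6289 + 9} = \frac{1}{6298}$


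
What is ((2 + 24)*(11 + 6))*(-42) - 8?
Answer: -18572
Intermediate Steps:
((2 + 24)*(11 + 6))*(-42) - 8 = (26*17)*(-42) - 8 = 442*(-42) - 8 = -18564 - 8 = -18572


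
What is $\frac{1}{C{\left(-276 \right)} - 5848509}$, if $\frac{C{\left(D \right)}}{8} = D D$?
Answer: $- \frac{1}{5239101} \approx -1.9087 \cdot 10^{-7}$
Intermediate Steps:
$C{\left(D \right)} = 8 D^{2}$ ($C{\left(D \right)} = 8 D D = 8 D^{2}$)
$\frac{1}{C{\left(-276 \right)} - 5848509} = \frac{1}{8 \left(-276\right)^{2} - 5848509} = \frac{1}{8 \cdot 76176 - 5848509} = \frac{1}{609408 - 5848509} = \frac{1}{-5239101} = - \frac{1}{5239101}$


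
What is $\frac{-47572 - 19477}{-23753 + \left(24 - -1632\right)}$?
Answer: $\frac{67049}{22097} \approx 3.0343$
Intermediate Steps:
$\frac{-47572 - 19477}{-23753 + \left(24 - -1632\right)} = - \frac{67049}{-23753 + \left(24 + 1632\right)} = - \frac{67049}{-23753 + 1656} = - \frac{67049}{-22097} = \left(-67049\right) \left(- \frac{1}{22097}\right) = \frac{67049}{22097}$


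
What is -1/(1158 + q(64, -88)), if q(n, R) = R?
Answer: -1/1070 ≈ -0.00093458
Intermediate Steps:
-1/(1158 + q(64, -88)) = -1/(1158 - 88) = -1/1070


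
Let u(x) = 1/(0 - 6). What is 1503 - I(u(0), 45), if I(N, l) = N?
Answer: 9019/6 ≈ 1503.2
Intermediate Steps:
u(x) = -⅙ (u(x) = 1/(-6) = -⅙)
1503 - I(u(0), 45) = 1503 - 1*(-⅙) = 1503 + ⅙ = 9019/6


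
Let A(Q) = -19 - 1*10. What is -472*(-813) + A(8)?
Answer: 383707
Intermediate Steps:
A(Q) = -29 (A(Q) = -19 - 10 = -29)
-472*(-813) + A(8) = -472*(-813) - 29 = 383736 - 29 = 383707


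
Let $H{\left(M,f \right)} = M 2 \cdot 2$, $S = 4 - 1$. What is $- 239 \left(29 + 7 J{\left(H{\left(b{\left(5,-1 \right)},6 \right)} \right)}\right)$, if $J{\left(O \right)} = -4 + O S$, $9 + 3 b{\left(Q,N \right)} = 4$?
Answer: $33221$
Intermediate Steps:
$S = 3$ ($S = 4 - 1 = 3$)
$b{\left(Q,N \right)} = - \frac{5}{3}$ ($b{\left(Q,N \right)} = -3 + \frac{1}{3} \cdot 4 = -3 + \frac{4}{3} = - \frac{5}{3}$)
$H{\left(M,f \right)} = 4 M$ ($H{\left(M,f \right)} = 2 M 2 = 4 M$)
$J{\left(O \right)} = -4 + 3 O$ ($J{\left(O \right)} = -4 + O 3 = -4 + 3 O$)
$- 239 \left(29 + 7 J{\left(H{\left(b{\left(5,-1 \right)},6 \right)} \right)}\right) = - 239 \left(29 + 7 \left(-4 + 3 \cdot 4 \left(- \frac{5}{3}\right)\right)\right) = - 239 \left(29 + 7 \left(-4 + 3 \left(- \frac{20}{3}\right)\right)\right) = - 239 \left(29 + 7 \left(-4 - 20\right)\right) = - 239 \left(29 + 7 \left(-24\right)\right) = - 239 \left(29 - 168\right) = \left(-239\right) \left(-139\right) = 33221$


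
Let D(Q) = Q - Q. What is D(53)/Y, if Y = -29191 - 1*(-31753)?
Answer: 0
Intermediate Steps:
D(Q) = 0
Y = 2562 (Y = -29191 + 31753 = 2562)
D(53)/Y = 0/2562 = 0*(1/2562) = 0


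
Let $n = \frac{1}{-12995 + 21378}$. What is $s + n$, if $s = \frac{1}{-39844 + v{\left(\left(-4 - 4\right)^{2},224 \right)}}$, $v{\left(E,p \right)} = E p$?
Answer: $\frac{17125}{213833564} \approx 8.0086 \cdot 10^{-5}$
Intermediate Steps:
$n = \frac{1}{8383} \approx 0.00011929$
$s = - \frac{1}{25508}$ ($s = \frac{1}{-39844 + \left(-4 - 4\right)^{2} \cdot 224} = \frac{1}{-39844 + \left(-8\right)^{2} \cdot 224} = \frac{1}{-39844 + 64 \cdot 224} = \frac{1}{-39844 + 14336} = \frac{1}{-25508} = - \frac{1}{25508} \approx -3.9203 \cdot 10^{-5}$)
$s + n = - \frac{1}{25508} + \frac{1}{8383} = \frac{17125}{213833564}$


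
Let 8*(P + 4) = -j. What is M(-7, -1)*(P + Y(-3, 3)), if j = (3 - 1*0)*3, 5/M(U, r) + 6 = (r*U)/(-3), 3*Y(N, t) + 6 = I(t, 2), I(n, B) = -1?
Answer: 179/40 ≈ 4.4750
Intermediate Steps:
Y(N, t) = -7/3 (Y(N, t) = -2 + (1/3)*(-1) = -2 - 1/3 = -7/3)
M(U, r) = 5/(-6 - U*r/3) (M(U, r) = 5/(-6 + (r*U)/(-3)) = 5/(-6 + (U*r)*(-1/3)) = 5/(-6 - U*r/3))
j = 9 (j = (3 + 0)*3 = 3*3 = 9)
P = -41/8 (P = -4 + (-1*9)/8 = -4 + (1/8)*(-9) = -4 - 9/8 = -41/8 ≈ -5.1250)
M(-7, -1)*(P + Y(-3, 3)) = (-15/(18 - 7*(-1)))*(-41/8 - 7/3) = -15/(18 + 7)*(-179/24) = -15/25*(-179/24) = -15*1/25*(-179/24) = -3/5*(-179/24) = 179/40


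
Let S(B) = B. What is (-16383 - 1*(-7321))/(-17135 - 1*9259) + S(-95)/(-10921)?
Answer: 50736766/144124437 ≈ 0.35203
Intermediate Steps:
(-16383 - 1*(-7321))/(-17135 - 1*9259) + S(-95)/(-10921) = (-16383 - 1*(-7321))/(-17135 - 1*9259) - 95/(-10921) = (-16383 + 7321)/(-17135 - 9259) - 95*(-1/10921) = -9062/(-26394) + 95/10921 = -9062*(-1/26394) + 95/10921 = 4531/13197 + 95/10921 = 50736766/144124437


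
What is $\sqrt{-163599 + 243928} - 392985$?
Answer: $-392985 + \sqrt{80329} \approx -3.927 \cdot 10^{5}$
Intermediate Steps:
$\sqrt{-163599 + 243928} - 392985 = \sqrt{80329} - 392985 = -392985 + \sqrt{80329}$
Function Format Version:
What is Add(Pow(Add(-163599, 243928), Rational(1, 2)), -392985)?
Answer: Add(-392985, Pow(80329, Rational(1, 2))) ≈ -3.9270e+5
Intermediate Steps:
Add(Pow(Add(-163599, 243928), Rational(1, 2)), -392985) = Add(Pow(80329, Rational(1, 2)), -392985) = Add(-392985, Pow(80329, Rational(1, 2)))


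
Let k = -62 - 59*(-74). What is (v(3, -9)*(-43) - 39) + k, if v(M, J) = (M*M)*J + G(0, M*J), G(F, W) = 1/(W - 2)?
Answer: 224735/29 ≈ 7749.5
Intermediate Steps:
k = 4304 (k = -62 + 4366 = 4304)
G(F, W) = 1/(-2 + W)
v(M, J) = 1/(-2 + J*M) + J*M**2 (v(M, J) = (M*M)*J + 1/(-2 + M*J) = M**2*J + 1/(-2 + J*M) = J*M**2 + 1/(-2 + J*M) = 1/(-2 + J*M) + J*M**2)
(v(3, -9)*(-43) - 39) + k = (((1 - 9*3**2*(-2 - 9*3))/(-2 - 9*3))*(-43) - 39) + 4304 = (((1 - 9*9*(-2 - 27))/(-2 - 27))*(-43) - 39) + 4304 = (((1 - 9*9*(-29))/(-29))*(-43) - 39) + 4304 = (-(1 + 2349)/29*(-43) - 39) + 4304 = (-1/29*2350*(-43) - 39) + 4304 = (-2350/29*(-43) - 39) + 4304 = (101050/29 - 39) + 4304 = 99919/29 + 4304 = 224735/29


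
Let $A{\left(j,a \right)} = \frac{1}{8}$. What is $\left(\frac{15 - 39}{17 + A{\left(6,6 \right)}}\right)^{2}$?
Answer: $\frac{36864}{18769} \approx 1.9641$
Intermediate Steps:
$A{\left(j,a \right)} = \frac{1}{8}$
$\left(\frac{15 - 39}{17 + A{\left(6,6 \right)}}\right)^{2} = \left(\frac{15 - 39}{17 + \frac{1}{8}}\right)^{2} = \left(- \frac{24}{\frac{137}{8}}\right)^{2} = \left(\left(-24\right) \frac{8}{137}\right)^{2} = \left(- \frac{192}{137}\right)^{2} = \frac{36864}{18769}$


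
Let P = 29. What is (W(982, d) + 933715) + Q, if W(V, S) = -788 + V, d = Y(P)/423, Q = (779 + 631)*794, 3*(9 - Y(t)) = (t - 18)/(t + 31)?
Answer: 2053449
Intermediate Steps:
Y(t) = 9 - (-18 + t)/(3*(31 + t)) (Y(t) = 9 - (t - 18)/(3*(t + 31)) = 9 - (-18 + t)/(3*(31 + t)))
Q = 1119540 (Q = 1410*794 = 1119540)
d = 1609/76140 (d = ((855 + 26*29)/(3*(31 + 29)))/423 = ((⅓)*(855 + 754)/60)*(1/423) = ((⅓)*(1/60)*1609)*(1/423) = (1609/180)*(1/423) = 1609/76140 ≈ 0.021132)
(W(982, d) + 933715) + Q = ((-788 + 982) + 933715) + 1119540 = (194 + 933715) + 1119540 = 933909 + 1119540 = 2053449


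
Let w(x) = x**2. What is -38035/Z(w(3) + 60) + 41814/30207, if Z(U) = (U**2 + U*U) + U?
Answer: -249295057/96571779 ≈ -2.5814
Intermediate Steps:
Z(U) = U + 2*U**2 (Z(U) = (U**2 + U**2) + U = 2*U**2 + U = U + 2*U**2)
-38035/Z(w(3) + 60) + 41814/30207 = -38035*1/((1 + 2*(3**2 + 60))*(3**2 + 60)) + 41814/30207 = -38035*1/((1 + 2*(9 + 60))*(9 + 60)) + 41814*(1/30207) = -38035*1/(69*(1 + 2*69)) + 13938/10069 = -38035*1/(69*(1 + 138)) + 13938/10069 = -38035/(69*139) + 13938/10069 = -38035/9591 + 13938/10069 = -249295057/96571779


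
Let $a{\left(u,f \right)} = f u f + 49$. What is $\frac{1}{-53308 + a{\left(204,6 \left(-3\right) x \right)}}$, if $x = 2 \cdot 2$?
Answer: $\frac{1}{1004277} \approx 9.9574 \cdot 10^{-7}$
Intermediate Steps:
$x = 4$
$a{\left(u,f \right)} = 49 + u f^{2}$ ($a{\left(u,f \right)} = u f^{2} + 49 = 49 + u f^{2}$)
$\frac{1}{-53308 + a{\left(204,6 \left(-3\right) x \right)}} = \frac{1}{-53308 + \left(49 + 204 \left(6 \left(-3\right) 4\right)^{2}\right)} = \frac{1}{-53308 + \left(49 + 204 \left(\left(-18\right) 4\right)^{2}\right)} = \frac{1}{-53308 + \left(49 + 204 \left(-72\right)^{2}\right)} = \frac{1}{-53308 + \left(49 + 204 \cdot 5184\right)} = \frac{1}{-53308 + \left(49 + 1057536\right)} = \frac{1}{-53308 + 1057585} = \frac{1}{1004277}$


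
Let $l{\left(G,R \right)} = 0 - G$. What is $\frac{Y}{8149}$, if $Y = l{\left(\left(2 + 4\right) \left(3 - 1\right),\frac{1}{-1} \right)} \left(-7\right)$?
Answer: $\frac{84}{8149} \approx 0.010308$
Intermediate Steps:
$l{\left(G,R \right)} = - G$
$Y = 84$ ($Y = - \left(2 + 4\right) \left(3 - 1\right) \left(-7\right) = - 6 \cdot 2 \left(-7\right) = \left(-1\right) 12 \left(-7\right) = \left(-12\right) \left(-7\right) = 84$)
$\frac{Y}{8149} = \frac{84}{8149}$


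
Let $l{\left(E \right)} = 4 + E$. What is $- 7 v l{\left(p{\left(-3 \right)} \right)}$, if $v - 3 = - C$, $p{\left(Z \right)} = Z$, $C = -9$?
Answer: $-84$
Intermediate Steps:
$v = 12$ ($v = 3 - -9 = 3 + 9 = 12$)
$- 7 v l{\left(p{\left(-3 \right)} \right)} = \left(-7\right) 12 \left(4 - 3\right) = \left(-84\right) 1 = -84$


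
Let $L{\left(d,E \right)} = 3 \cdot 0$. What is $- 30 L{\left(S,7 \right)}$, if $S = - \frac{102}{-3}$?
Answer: $0$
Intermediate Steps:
$S = 34$ ($S = \left(-102\right) \left(- \frac{1}{3}\right) = 34$)
$L{\left(d,E \right)} = 0$
$- 30 L{\left(S,7 \right)} = \left(-30\right) 0 = 0$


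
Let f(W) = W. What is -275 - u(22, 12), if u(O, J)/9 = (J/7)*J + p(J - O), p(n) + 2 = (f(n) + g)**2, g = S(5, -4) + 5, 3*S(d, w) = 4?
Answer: -3942/7 ≈ -563.14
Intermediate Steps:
S(d, w) = 4/3 (S(d, w) = (1/3)*4 = 4/3)
g = 19/3 (g = 4/3 + 5 = 19/3 ≈ 6.3333)
p(n) = -2 + (19/3 + n)**2 (p(n) = -2 + (n + 19/3)**2 = -2 + (19/3 + n)**2)
u(O, J) = -18 + (19 - 3*O + 3*J)**2 + 9*J**2/7 (u(O, J) = 9*((J/7)*J + (-2 + (19 + 3*(J - O))**2/9)) = 9*((J*(1/7))*J + (-2 + (19 + (-3*O + 3*J))**2/9)) = 9*((J/7)*J + (-2 + (19 - 3*O + 3*J)**2/9)) = 9*(J**2/7 + (-2 + (19 - 3*O + 3*J)**2/9)) = 9*(-2 + J**2/7 + (19 - 3*O + 3*J)**2/9) = -18 + (19 - 3*O + 3*J)**2 + 9*J**2/7)
-275 - u(22, 12) = -275 - (-18 + (19 - 3*22 + 3*12)**2 + (9/7)*12**2) = -275 - (-18 + (19 - 66 + 36)**2 + (9/7)*144) = -275 - (-18 + (-11)**2 + 1296/7) = -275 - (-18 + 121 + 1296/7) = -275 - 1*2017/7 = -275 - 2017/7 = -3942/7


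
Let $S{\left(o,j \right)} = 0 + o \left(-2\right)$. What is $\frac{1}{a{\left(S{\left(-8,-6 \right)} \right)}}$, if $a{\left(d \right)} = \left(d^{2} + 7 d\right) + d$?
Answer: $\frac{1}{384} \approx 0.0026042$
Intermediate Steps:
$S{\left(o,j \right)} = - 2 o$ ($S{\left(o,j \right)} = 0 - 2 o = - 2 o$)
$a{\left(d \right)} = d^{2} + 8 d$
$\frac{1}{a{\left(S{\left(-8,-6 \right)} \right)}} = \frac{1}{\left(-2\right) \left(-8\right) \left(8 - -16\right)} = \frac{1}{16 \left(8 + 16\right)} = \frac{1}{16 \cdot 24} = \frac{1}{384}$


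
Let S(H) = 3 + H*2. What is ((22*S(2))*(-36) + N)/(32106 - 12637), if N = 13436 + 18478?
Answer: 26370/19469 ≈ 1.3545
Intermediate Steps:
S(H) = 3 + 2*H
N = 31914
((22*S(2))*(-36) + N)/(32106 - 12637) = ((22*(3 + 2*2))*(-36) + 31914)/(32106 - 12637) = ((22*(3 + 4))*(-36) + 31914)/19469 = ((22*7)*(-36) + 31914)*(1/19469) = (154*(-36) + 31914)*(1/19469) = (-5544 + 31914)*(1/19469) = 26370*(1/19469) = 26370/19469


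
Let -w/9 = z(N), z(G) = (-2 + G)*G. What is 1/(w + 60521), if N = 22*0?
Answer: 1/60521 ≈ 1.6523e-5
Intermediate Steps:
N = 0
z(G) = G*(-2 + G)
w = 0 (w = -0*(-2 + 0) = -0*(-2) = -9*0 = 0)
1/(w + 60521) = 1/(0 + 60521) = 1/60521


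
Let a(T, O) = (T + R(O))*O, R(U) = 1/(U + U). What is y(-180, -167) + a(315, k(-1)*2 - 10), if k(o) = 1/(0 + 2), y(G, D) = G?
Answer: -6029/2 ≈ -3014.5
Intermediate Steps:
k(o) = ½ (k(o) = 1/2 = ½)
R(U) = 1/(2*U)
a(T, O) = O*(T + 1/(2*O)) (a(T, O) = (T + 1/(2*O))*O = O*(T + 1/(2*O)))
y(-180, -167) + a(315, k(-1)*2 - 10) = -180 + (½ + ((½)*2 - 10)*315) = -180 + (½ + (1 - 10)*315) = -180 + (½ - 9*315) = -180 + (½ - 2835) = -180 - 5669/2 = -6029/2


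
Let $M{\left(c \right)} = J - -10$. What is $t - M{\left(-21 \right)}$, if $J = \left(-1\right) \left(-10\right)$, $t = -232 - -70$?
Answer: $-182$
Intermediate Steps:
$t = -162$ ($t = -232 + 70 = -162$)
$J = 10$
$M{\left(c \right)} = 20$ ($M{\left(c \right)} = 10 - -10 = 10 + 10 = 20$)
$t - M{\left(-21 \right)} = -162 - 20 = -182$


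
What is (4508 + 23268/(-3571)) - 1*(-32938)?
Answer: 133696398/3571 ≈ 37440.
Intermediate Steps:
(4508 + 23268/(-3571)) - 1*(-32938) = (4508 + 23268*(-1/3571)) + 32938 = (4508 - 23268/3571) + 32938 = 16074800/3571 + 32938 = 133696398/3571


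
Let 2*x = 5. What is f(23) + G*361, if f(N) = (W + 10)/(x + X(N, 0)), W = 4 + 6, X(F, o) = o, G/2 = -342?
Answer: -246916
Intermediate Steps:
G = -684 (G = 2*(-342) = -684)
x = 5/2 (x = (1/2)*5 = 5/2 ≈ 2.5000)
W = 10
f(N) = 8 (f(N) = (10 + 10)/(5/2 + 0) = 20/(5/2) = 20*(2/5) = 8)
f(23) + G*361 = 8 - 684*361 = 8 - 246924 = -246916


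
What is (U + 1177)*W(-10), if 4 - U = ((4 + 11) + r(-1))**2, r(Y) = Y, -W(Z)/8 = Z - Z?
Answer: 0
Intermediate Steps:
W(Z) = 0 (W(Z) = -8*(Z - Z) = -8*0 = 0)
U = -192 (U = 4 - ((4 + 11) - 1)**2 = 4 - (15 - 1)**2 = 4 - 1*14**2 = 4 - 1*196 = 4 - 196 = -192)
(U + 1177)*W(-10) = (-192 + 1177)*0 = 985*0 = 0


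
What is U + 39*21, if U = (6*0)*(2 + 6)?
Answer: 819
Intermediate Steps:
U = 0 (U = 0*8 = 0)
U + 39*21 = 0 + 39*21 = 0 + 819 = 819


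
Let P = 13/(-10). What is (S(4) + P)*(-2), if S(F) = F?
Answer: -27/5 ≈ -5.4000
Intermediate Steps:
P = -13/10 (P = 13*(-1/10) = -13/10 ≈ -1.3000)
(S(4) + P)*(-2) = (4 - 13/10)*(-2) = (27/10)*(-2) = -27/5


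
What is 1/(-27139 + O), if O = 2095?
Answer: -1/25044 ≈ -3.9930e-5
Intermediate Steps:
1/(-27139 + O) = 1/(-27139 + 2095) = 1/(-25044) = -1/25044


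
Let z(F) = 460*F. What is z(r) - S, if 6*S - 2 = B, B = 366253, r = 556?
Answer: 389435/2 ≈ 1.9472e+5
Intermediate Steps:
S = 122085/2 (S = ⅓ + (⅙)*366253 = ⅓ + 366253/6 = 122085/2 ≈ 61043.)
z(r) - S = 460*556 - 1*122085/2 = 255760 - 122085/2 = 389435/2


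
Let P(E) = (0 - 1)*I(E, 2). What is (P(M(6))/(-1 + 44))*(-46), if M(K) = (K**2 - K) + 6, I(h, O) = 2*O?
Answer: 184/43 ≈ 4.2791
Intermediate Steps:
M(K) = 6 + K**2 - K
P(E) = -4 (P(E) = (0 - 1)*(2*2) = -1*4 = -4)
(P(M(6))/(-1 + 44))*(-46) = -4/(-1 + 44)*(-46) = -4/43*(-46) = 184/43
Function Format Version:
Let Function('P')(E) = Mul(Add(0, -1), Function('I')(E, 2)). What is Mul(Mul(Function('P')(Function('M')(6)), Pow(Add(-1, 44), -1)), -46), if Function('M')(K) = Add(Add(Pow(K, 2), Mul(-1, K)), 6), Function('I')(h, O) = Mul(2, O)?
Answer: Rational(184, 43) ≈ 4.2791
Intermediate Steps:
Function('M')(K) = Add(6, Pow(K, 2), Mul(-1, K))
Function('P')(E) = -4 (Function('P')(E) = Mul(Add(0, -1), Mul(2, 2)) = Mul(-1, 4) = -4)
Mul(Mul(Function('P')(Function('M')(6)), Pow(Add(-1, 44), -1)), -46) = Mul(Mul(-4, Pow(Add(-1, 44), -1)), -46) = Mul(Mul(-4, Pow(43, -1)), -46) = Mul(Mul(-4, Rational(1, 43)), -46) = Mul(Rational(-4, 43), -46) = Rational(184, 43)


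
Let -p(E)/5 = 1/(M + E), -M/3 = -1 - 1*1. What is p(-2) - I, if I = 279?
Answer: -1121/4 ≈ -280.25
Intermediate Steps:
M = 6 (M = -3*(-1 - 1*1) = -3*(-1 - 1) = -3*(-2) = 6)
p(E) = -5/(6 + E)
p(-2) - I = -5/(6 - 2) - 1*279 = -5/4 - 279 = -1121/4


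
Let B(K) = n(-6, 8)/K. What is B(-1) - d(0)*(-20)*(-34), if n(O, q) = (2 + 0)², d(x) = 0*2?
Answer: -4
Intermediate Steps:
d(x) = 0
n(O, q) = 4 (n(O, q) = 2² = 4)
B(K) = 4/K
B(-1) - d(0)*(-20)*(-34) = 4/(-1) - 0*(-20)*(-34) = 4*(-1) - 0*(-34) = -4 - 1*0 = -4 + 0 = -4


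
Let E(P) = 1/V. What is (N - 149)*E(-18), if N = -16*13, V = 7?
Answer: -51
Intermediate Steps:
E(P) = ⅐ (E(P) = 1/7 = ⅐)
N = -208
(N - 149)*E(-18) = (-208 - 149)*(⅐) = -357*⅐ = -51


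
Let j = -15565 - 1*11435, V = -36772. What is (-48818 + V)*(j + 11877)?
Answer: 1294377570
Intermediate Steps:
j = -27000 (j = -15565 - 11435 = -27000)
(-48818 + V)*(j + 11877) = (-48818 - 36772)*(-27000 + 11877) = -85590*(-15123) = 1294377570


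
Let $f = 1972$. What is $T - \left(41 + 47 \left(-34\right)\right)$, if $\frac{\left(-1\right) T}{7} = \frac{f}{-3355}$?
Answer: $\frac{5237539}{3355} \approx 1561.1$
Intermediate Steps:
$T = \frac{13804}{3355}$ ($T = - 7 \frac{1972}{-3355} = - 7 \cdot 1972 \left(- \frac{1}{3355}\right) = \left(-7\right) \left(- \frac{1972}{3355}\right) = \frac{13804}{3355} \approx 4.1145$)
$T - \left(41 + 47 \left(-34\right)\right) = \frac{13804}{3355} - \left(41 + 47 \left(-34\right)\right) = \frac{13804}{3355} - \left(41 - 1598\right) = \frac{13804}{3355} - -1557 = \frac{13804}{3355} + 1557 = \frac{5237539}{3355}$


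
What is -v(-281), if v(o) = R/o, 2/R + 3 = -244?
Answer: -2/69407 ≈ -2.8816e-5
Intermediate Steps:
R = -2/247 (R = 2/(-3 - 244) = 2/(-247) = 2*(-1/247) = -2/247 ≈ -0.0080972)
v(o) = -2/(247*o)
-v(-281) = -(-2)/(247*(-281)) = -(-2)*(-1)/(247*281) = -1*2/69407 = -2/69407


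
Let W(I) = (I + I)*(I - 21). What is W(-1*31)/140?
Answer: 806/35 ≈ 23.029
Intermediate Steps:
W(I) = 2*I*(-21 + I) (W(I) = (2*I)*(-21 + I) = 2*I*(-21 + I))
W(-1*31)/140 = (2*(-1*31)*(-21 - 1*31))/140 = (2*(-31)*(-21 - 31))*(1/140) = (2*(-31)*(-52))*(1/140) = 3224*(1/140) = 806/35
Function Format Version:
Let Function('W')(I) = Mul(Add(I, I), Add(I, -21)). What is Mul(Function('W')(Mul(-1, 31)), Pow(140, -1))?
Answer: Rational(806, 35) ≈ 23.029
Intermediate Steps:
Function('W')(I) = Mul(2, I, Add(-21, I)) (Function('W')(I) = Mul(Mul(2, I), Add(-21, I)) = Mul(2, I, Add(-21, I)))
Mul(Function('W')(Mul(-1, 31)), Pow(140, -1)) = Mul(Mul(2, Mul(-1, 31), Add(-21, Mul(-1, 31))), Pow(140, -1)) = Mul(Mul(2, -31, Add(-21, -31)), Rational(1, 140)) = Mul(Mul(2, -31, -52), Rational(1, 140)) = Mul(3224, Rational(1, 140)) = Rational(806, 35)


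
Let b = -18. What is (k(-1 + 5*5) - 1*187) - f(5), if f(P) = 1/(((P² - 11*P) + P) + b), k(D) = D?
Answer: -7008/43 ≈ -162.98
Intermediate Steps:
f(P) = 1/(-18 + P² - 10*P) (f(P) = 1/(((P² - 11*P) + P) - 18) = 1/((P² - 10*P) - 18) = 1/(-18 + P² - 10*P))
(k(-1 + 5*5) - 1*187) - f(5) = ((-1 + 5*5) - 1*187) - 1/(-18 + 5² - 10*5) = ((-1 + 25) - 187) - 1/(-18 + 25 - 50) = (24 - 187) - 1/(-43) = -163 - 1*(-1/43) = -163 + 1/43 = -7008/43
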